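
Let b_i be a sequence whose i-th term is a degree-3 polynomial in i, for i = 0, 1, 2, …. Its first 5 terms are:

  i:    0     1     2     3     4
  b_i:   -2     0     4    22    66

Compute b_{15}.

5698

1st diffs: 2, 4, 18, 44.
2nd diffs: 2, 14, 26.
3rd diffs: 12, 12 (constant).
So b_i = 2i^3 - 5i^2 + 5i - 2.
Evaluating at i = 15 gives b_{15} = 5698.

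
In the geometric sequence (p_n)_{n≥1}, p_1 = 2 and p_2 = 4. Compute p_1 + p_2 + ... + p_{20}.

2097150

Common ratio r = 2.
p_n = 2·2^(n-1).
S = 2·(2^20 - 1)/(2 - 1) = 2·(1048576 - 1)/(1) = 2097150.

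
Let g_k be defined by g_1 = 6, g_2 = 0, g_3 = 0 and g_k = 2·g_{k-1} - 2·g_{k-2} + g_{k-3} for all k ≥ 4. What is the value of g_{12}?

12

Iterate the recurrence:
g_4 = 6  g_5 = 12  g_6 = 12  g_7 = 6  g_8 = 0  g_9 = 0  g_{10} = 6  g_{11} = 12  g_{12} = 12.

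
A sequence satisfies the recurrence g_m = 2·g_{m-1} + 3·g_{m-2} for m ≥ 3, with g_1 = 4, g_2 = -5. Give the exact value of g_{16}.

Iterate the recurrence:
g_3 = 2;  g_4 = -11;  g_5 = -16;  …;  g_{13} = -132856;  g_{14} = -398585;  g_{15} = -1195738;  g_{16} = -3587231.
(Characteristic roots are 3 and -1.)

-3587231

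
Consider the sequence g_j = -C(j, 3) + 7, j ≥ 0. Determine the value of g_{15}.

C(15, 3) = 455, so g_{15} = -448.

-448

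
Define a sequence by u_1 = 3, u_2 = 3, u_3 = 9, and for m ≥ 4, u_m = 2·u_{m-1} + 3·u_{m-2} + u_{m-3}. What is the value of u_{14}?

Compute successive terms:
u_4 = 30;  u_5 = 90;  u_6 = 279;  …;  u_{11} = 77190;  u_{12} = 237714;  u_{13} = 732063;  u_{14} = 2254458.

2254458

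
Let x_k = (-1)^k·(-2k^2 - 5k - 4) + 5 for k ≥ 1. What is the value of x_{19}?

826

(-1)^19 = -1; -2k^2 - 5k - 4 at k=19 is -821; so x_{19} = 826.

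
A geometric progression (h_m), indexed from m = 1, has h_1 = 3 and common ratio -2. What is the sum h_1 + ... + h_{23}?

8388609

h_m = 3·(-2)^(m-1).
S = 3·((-2)^23 - 1)/(-2 - 1) = 3·(-8388608 - 1)/(-3) = 8388609.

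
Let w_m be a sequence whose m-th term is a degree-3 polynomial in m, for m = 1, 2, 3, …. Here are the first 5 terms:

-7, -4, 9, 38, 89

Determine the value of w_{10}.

1st diffs: 3, 13, 29, 51.
2nd diffs: 10, 16, 22.
3rd diffs: 6, 6 (constant).
So w_m = m^3 - m^2 - m - 6.
Evaluating at m = 10 gives w_{10} = 884.

884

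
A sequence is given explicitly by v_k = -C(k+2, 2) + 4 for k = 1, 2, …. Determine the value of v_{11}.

-74

C(13, 2) = 78, so v_{11} = -74.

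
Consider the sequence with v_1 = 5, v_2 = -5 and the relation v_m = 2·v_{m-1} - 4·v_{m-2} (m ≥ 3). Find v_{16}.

Iterate the recurrence:
v_3 = -30  v_4 = -40  v_5 = 40  …  v_{13} = 20480  v_{14} = -20480  v_{15} = -122880  v_{16} = -163840.

-163840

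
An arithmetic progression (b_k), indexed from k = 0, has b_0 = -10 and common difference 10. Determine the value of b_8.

70

b_k = -10 + (k - 0)·10.
b_8 = -10 + 8·10 = 70.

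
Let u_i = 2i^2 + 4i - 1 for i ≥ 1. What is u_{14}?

u_{14} = 2·14^2 + 4·14 - 1 = 447.

447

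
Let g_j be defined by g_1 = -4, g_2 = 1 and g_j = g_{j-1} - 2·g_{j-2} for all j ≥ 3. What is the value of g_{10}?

-41

Iterate the recurrence:
g_3 = 9;  g_4 = 7;  g_5 = -11;  g_6 = -25;  g_7 = -3;  g_8 = 47;  g_9 = 53;  g_{10} = -41.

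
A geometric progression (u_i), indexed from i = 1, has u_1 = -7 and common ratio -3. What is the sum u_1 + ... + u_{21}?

-18305618107

u_i = (-7)·(-3)^(i-1).
S = (-7)·((-3)^21 - 1)/(-3 - 1) = (-7)·(-10460353203 - 1)/(-4) = -18305618107.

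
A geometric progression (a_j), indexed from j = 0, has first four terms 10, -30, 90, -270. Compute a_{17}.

Common ratio r = -3.
a_j = 10·(-3)^(j-0).
a_{17} = 10·(-3)^17 = -1291401630.

-1291401630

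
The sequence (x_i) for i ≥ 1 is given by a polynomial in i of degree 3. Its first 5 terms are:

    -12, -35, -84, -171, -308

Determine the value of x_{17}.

-10220

1st diffs: -23, -49, -87, -137.
2nd diffs: -26, -38, -50.
3rd diffs: -12, -12 (constant).
Newton forward-difference form: x_i = -12 + (-23)·C(i-1,1) + (-26)·C(i-1,2) + (-12)·C(i-1,3).
At i = 17: i-1 = 16, so x_{17} = -12 - 368 - 3120 - 6720 = -10220.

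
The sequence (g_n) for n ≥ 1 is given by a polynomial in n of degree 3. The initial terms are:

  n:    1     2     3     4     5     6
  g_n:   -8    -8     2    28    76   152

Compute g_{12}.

1532

1st diffs: 0, 10, 26, 48, 76.
2nd diffs: 10, 16, 22, 28.
3rd diffs: 6, 6, 6 (constant).
Newton forward-difference form: g_n = -8 + 10·C(n-1,2) + 6·C(n-1,3).
At n = 12: n-1 = 11, so g_{12} = -8 + 550 + 990 = 1532.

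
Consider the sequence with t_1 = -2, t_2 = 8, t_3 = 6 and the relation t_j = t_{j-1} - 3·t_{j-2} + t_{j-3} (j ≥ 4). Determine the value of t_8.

Applying the relation repeatedly:
t_4 = -20, t_5 = -30, t_6 = 36, t_7 = 106, t_8 = -32.

-32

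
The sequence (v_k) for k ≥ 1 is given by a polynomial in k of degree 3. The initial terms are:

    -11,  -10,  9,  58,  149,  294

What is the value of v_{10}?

1654

1st diffs: 1, 19, 49, 91, 145.
2nd diffs: 18, 30, 42, 54.
3rd diffs: 12, 12, 12 (constant).
Newton forward-difference form: v_k = -11 + 1·C(k-1,1) + 18·C(k-1,2) + 12·C(k-1,3).
At k = 10: k-1 = 9, so v_{10} = -11 + 9 + 648 + 1008 = 1654.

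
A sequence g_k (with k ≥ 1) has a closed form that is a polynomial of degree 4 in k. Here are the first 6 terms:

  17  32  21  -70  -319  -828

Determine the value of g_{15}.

1st diffs: 15, -11, -91, -249, -509.
2nd diffs: -26, -80, -158, -260.
3rd diffs: -54, -78, -102.
4th diffs: -24, -24 (constant).
Newton forward-difference form: g_k = 17 + 15·C(k-1,1) + (-26)·C(k-1,2) + (-54)·C(k-1,3) + (-24)·C(k-1,4).
At k = 15: k-1 = 14, so g_{15} = 17 + 210 - 2366 - 19656 - 24024 = -45819.

-45819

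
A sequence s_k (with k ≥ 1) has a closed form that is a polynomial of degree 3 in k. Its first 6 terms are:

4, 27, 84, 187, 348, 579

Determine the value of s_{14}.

1st diffs: 23, 57, 103, 161, 231.
2nd diffs: 34, 46, 58, 70.
3rd diffs: 12, 12, 12 (constant).
So s_k = 2k^3 + 5k^2 - 6k + 3.
Evaluating at k = 14 gives s_{14} = 6387.

6387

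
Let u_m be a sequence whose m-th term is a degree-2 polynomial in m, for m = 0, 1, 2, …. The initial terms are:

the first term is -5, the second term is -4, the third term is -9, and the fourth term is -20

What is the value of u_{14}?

-537

1st diffs: 1, -5, -11.
2nd diffs: -6, -6 (constant).
Newton forward-difference form: u_m = -5 + 1·C(m,1) + (-6)·C(m,2).
At m = 14: m = 14, so u_{14} = -5 + 14 - 546 = -537.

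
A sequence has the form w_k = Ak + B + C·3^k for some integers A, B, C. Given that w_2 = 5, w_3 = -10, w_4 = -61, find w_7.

Write the equations: 2A + B + 9C = 5; 3A + B + 27C = -10; 4A + B + 81C = -61.
Subtracting the first from the second: A + 18C = -15.
Subtracting the second from the third: A + 54C = -51.
Solving: C = -1, A = 3, then B = 8.
So w_k = 3·k + 8 + (-1)·3^k; at k=7 this is -2158.

-2158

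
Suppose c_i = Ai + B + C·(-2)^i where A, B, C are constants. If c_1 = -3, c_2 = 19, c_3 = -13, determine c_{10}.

3111

The three given values yield: A + B - 2C = -3; 2A + B + 4C = 19; 3A + B - 8C = -13.
Subtracting the first from the second: A + 6C = 22.
Subtracting the second from the third: A - 12C = -32.
Solving: C = 3, A = 4, then B = -1.
Hence c_{10} = 4·10 + (-1) + 3·1024 = 3111.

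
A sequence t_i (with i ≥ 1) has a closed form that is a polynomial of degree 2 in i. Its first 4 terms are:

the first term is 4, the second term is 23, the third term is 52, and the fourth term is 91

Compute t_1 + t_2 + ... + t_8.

1124

1st diffs: 19, 29, 39.
2nd diffs: 10, 10 (constant).
Newton forward-difference form: t_i = 4 + 19·C(i-1,1) + 10·C(i-1,2).
Continuing: 140, 199, 268, 347.
Summing i = 1..8 (8 terms) gives 1124.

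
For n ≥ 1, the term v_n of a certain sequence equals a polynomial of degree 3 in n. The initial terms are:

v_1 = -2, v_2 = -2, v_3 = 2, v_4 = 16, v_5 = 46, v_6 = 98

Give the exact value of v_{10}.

646

1st diffs: 0, 4, 14, 30, 52.
2nd diffs: 4, 10, 16, 22.
3rd diffs: 6, 6, 6 (constant).
Newton forward-difference form: v_n = -2 + 4·C(n-1,2) + 6·C(n-1,3).
At n = 10: n-1 = 9, so v_{10} = -2 + 144 + 504 = 646.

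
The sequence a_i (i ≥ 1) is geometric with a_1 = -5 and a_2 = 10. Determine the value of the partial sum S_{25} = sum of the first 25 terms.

Common ratio r = -2.
a_i = (-5)·(-2)^(i-1).
S = (-5)·((-2)^25 - 1)/(-2 - 1) = (-5)·(-33554432 - 1)/(-3) = -55924055.

-55924055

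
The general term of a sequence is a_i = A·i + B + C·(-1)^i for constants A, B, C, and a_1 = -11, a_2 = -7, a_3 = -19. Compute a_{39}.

-163

Plug in i = 1, 2, 3: A + B - C = -11; 2A + B + C = -7; 3A + B - C = -19.
Subtracting the first from the second: A + 2C = 4.
Subtracting the second from the third: A - 2C = -12.
Solving: C = 4, A = -4, then B = -3.
So a_i = -4·i + (-3) + 4·(-1)^i; at i=39 this is -163.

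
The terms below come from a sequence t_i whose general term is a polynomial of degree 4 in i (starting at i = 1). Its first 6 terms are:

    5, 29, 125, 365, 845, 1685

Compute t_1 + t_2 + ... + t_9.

1st diffs: 24, 96, 240, 480, 840.
2nd diffs: 72, 144, 240, 360.
3rd diffs: 72, 96, 120.
4th diffs: 24, 24 (constant).
Newton forward-difference form: t_i = 5 + 24·C(i-1,1) + 72·C(i-1,2) + 72·C(i-1,3) + 24·C(i-1,4).
Continuing: 3029, 5045, 7925.
Summing i = 1..9 (9 terms) gives 19053.

19053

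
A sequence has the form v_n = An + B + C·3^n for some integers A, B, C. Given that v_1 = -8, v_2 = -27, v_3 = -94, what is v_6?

The three given values yield: A + B + 3C = -8; 2A + B + 9C = -27; 3A + B + 27C = -94.
Subtracting the first from the second: A + 6C = -19.
Subtracting the second from the third: A + 18C = -67.
Solving: C = -4, A = 5, then B = -1.
Therefore v_6 = 30 + (-1) + (-4)·729 = -2887.

-2887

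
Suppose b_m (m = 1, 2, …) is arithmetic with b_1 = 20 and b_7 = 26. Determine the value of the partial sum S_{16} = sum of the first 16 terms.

440

Common difference d = (26 - 20) / (7 - 1) = 1.
b_m = 20 + (m - 1)·1.
b_{16} = 35; S = 16·(20 + 35)/2 = 440.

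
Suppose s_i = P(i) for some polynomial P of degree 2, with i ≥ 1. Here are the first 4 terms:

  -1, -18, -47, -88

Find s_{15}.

1st diffs: -17, -29, -41.
2nd diffs: -12, -12 (constant).
Newton forward-difference form: s_i = -1 + (-17)·C(i-1,1) + (-12)·C(i-1,2).
At i = 15: i-1 = 14, so s_{15} = -1 - 238 - 1092 = -1331.

-1331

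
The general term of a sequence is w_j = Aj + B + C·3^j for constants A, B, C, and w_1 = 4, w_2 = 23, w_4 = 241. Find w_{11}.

The three given values yield: A + B + 3C = 4; 2A + B + 9C = 23; 4A + B + 81C = 241.
Subtracting the first from the second: A + 6C = 19.
Subtracting the second from the third: 2A + 72C = 218.
Solving: C = 3, A = 1, then B = -6.
Therefore w_{11} = 11 + (-6) + 3·177147 = 531446.

531446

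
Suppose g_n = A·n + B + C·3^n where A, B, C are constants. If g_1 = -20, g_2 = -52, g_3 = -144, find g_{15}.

-71744568

At n = 1, 2, 3: A + B + 3C = -20; 2A + B + 9C = -52; 3A + B + 27C = -144.
Subtracting the first from the second: A + 6C = -32.
Subtracting the second from the third: A + 18C = -92.
Solving: C = -5, A = -2, then B = -3.
Therefore g_{15} = -30 + (-3) + (-5)·14348907 = -71744568.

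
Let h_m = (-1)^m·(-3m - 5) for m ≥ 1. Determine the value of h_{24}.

(-1)^24 = 1; -3m - 5 at m=24 is -77; so h_{24} = -77.

-77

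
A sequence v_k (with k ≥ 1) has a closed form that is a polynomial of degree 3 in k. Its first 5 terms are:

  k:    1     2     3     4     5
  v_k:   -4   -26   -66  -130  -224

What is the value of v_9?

1st diffs: -22, -40, -64, -94.
2nd diffs: -18, -24, -30.
3rd diffs: -6, -6 (constant).
Newton forward-difference form: v_k = -4 + (-22)·C(k-1,1) + (-18)·C(k-1,2) + (-6)·C(k-1,3).
At k = 9: k-1 = 8, so v_9 = -4 - 176 - 504 - 336 = -1020.

-1020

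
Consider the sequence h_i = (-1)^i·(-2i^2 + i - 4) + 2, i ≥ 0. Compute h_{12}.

-278

(-1)^12 = 1; -2i^2 + i - 4 at i=12 is -280; so h_{12} = -278.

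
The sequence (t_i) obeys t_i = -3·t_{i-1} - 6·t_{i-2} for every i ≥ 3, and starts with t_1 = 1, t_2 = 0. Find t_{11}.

Compute successive terms:
t_3 = -6, t_4 = 18, t_5 = -18, t_6 = -54, t_7 = 270, t_8 = -486, t_9 = -162, t_{10} = 3402, t_{11} = -9234.

-9234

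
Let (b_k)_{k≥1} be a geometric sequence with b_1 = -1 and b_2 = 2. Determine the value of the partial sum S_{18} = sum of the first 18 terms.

87381

Common ratio r = -2.
b_k = (-1)·(-2)^(k-1).
S = (-1)·((-2)^18 - 1)/(-2 - 1) = (-1)·(262144 - 1)/(-3) = 87381.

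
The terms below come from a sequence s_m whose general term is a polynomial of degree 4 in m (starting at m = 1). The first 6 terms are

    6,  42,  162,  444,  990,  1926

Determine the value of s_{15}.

1st diffs: 36, 120, 282, 546, 936.
2nd diffs: 84, 162, 264, 390.
3rd diffs: 78, 102, 126.
4th diffs: 24, 24 (constant).
Newton forward-difference form: s_m = 6 + 36·C(m-1,1) + 84·C(m-1,2) + 78·C(m-1,3) + 24·C(m-1,4).
At m = 15: m-1 = 14, so s_{15} = 6 + 504 + 7644 + 28392 + 24024 = 60570.

60570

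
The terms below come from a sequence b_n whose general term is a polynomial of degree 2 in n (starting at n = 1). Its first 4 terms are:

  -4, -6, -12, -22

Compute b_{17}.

-516

1st diffs: -2, -6, -10.
2nd diffs: -4, -4 (constant).
Newton forward-difference form: b_n = -4 + (-2)·C(n-1,1) + (-4)·C(n-1,2).
At n = 17: n-1 = 16, so b_{17} = -4 - 32 - 480 = -516.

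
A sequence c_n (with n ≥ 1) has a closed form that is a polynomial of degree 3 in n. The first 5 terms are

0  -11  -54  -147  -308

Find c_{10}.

-2763

1st diffs: -11, -43, -93, -161.
2nd diffs: -32, -50, -68.
3rd diffs: -18, -18 (constant).
So c_n = -3n^3 + 2n^2 + 4n - 3.
Evaluating at n = 10 gives c_{10} = -2763.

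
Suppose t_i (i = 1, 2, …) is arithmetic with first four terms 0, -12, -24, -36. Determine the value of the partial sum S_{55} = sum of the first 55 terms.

Common difference d = -12.
t_i = 0 + (i - 1)·(-12).
t_{55} = -648; S = 55·(0 + (-648))/2 = -17820.

-17820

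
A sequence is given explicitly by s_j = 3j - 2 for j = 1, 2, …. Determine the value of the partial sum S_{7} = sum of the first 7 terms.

Over j = 1..7: Σj = 28.
Total = (3)·28 + (-2)·7 = 70.

70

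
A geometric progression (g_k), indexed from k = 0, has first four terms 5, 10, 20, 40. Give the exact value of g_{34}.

Common ratio r = 2.
g_k = 5·2^(k-0).
g_{34} = 5·2^34 = 85899345920.

85899345920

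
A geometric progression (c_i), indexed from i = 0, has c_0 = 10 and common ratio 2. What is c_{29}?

5368709120

c_i = 10·2^(i-0).
c_{29} = 10·2^29 = 5368709120.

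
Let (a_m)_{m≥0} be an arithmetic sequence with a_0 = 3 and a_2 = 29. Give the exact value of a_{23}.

Common difference d = (29 - 3) / (2 - 0) = 13.
a_m = 3 + (m - 0)·13.
a_{23} = 3 + 23·13 = 302.

302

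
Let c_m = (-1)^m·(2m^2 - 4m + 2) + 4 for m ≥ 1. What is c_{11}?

(-1)^11 = -1; 2m^2 - 4m + 2 at m=11 is 200; so c_{11} = -196.

-196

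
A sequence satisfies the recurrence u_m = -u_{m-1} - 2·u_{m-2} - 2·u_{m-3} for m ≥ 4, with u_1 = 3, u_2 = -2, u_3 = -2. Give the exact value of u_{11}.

-52

u_4 = 0;  u_5 = 8;  u_6 = -4;  u_7 = -12;  u_8 = 4;  u_9 = 28;  u_{10} = -12;  u_{11} = -52.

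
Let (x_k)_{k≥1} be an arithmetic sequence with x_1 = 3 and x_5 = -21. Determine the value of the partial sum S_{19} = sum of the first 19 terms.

Common difference d = (-21 - 3) / (5 - 1) = -6.
x_k = 3 + (k - 1)·(-6).
x_{19} = -105; S = 19·(3 + (-105))/2 = -969.

-969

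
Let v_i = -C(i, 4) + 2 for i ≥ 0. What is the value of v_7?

-33

C(7, 4) = 35, so v_7 = -33.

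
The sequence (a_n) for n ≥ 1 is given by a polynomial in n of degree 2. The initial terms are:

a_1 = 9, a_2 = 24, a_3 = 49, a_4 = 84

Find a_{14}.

984

1st diffs: 15, 25, 35.
2nd diffs: 10, 10 (constant).
Newton forward-difference form: a_n = 9 + 15·C(n-1,1) + 10·C(n-1,2).
At n = 14: n-1 = 13, so a_{14} = 9 + 195 + 780 = 984.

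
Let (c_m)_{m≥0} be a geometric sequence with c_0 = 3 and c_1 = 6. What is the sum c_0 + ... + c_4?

Common ratio r = 2.
c_m = 3·2^(m-0).
S = 3·(2^5 - 1)/(2 - 1) = 3·(32 - 1)/(1) = 93.

93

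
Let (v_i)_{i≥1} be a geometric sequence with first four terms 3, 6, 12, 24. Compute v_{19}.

786432

Common ratio r = 2.
v_i = 3·2^(i-1).
v_{19} = 3·2^18 = 786432.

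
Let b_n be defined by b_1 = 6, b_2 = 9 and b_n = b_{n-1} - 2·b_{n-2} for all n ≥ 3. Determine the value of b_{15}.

Iterate the recurrence:
b_3 = -3; b_4 = -21; b_5 = -15; …; b_{12} = 339; b_{13} = 129; b_{14} = -549; b_{15} = -807.

-807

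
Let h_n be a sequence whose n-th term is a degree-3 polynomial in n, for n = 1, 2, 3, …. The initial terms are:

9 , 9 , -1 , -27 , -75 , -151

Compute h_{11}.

1st diffs: 0, -10, -26, -48, -76.
2nd diffs: -10, -16, -22, -28.
3rd diffs: -6, -6, -6 (constant).
Newton forward-difference form: h_n = 9 + (-10)·C(n-1,2) + (-6)·C(n-1,3).
At n = 11: n-1 = 10, so h_{11} = 9 - 450 - 720 = -1161.

-1161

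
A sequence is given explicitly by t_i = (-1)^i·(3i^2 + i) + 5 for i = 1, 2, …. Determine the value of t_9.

-247

(-1)^9 = -1; 3i^2 + i at i=9 is 252; so t_9 = -247.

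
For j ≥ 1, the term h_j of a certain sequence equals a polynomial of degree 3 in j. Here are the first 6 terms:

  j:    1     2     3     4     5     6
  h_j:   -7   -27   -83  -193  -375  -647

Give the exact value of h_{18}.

-17483

1st diffs: -20, -56, -110, -182, -272.
2nd diffs: -36, -54, -72, -90.
3rd diffs: -18, -18, -18 (constant).
So h_j = -3j^3 + j - 5.
Evaluating at j = 18 gives h_{18} = -17483.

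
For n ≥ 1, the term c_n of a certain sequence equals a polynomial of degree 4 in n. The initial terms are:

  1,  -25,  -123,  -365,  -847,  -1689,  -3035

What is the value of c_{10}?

1st diffs: -26, -98, -242, -482, -842, -1346.
2nd diffs: -72, -144, -240, -360, -504.
3rd diffs: -72, -96, -120, -144.
4th diffs: -24, -24, -24 (constant).
Newton forward-difference form: c_n = 1 + (-26)·C(n-1,1) + (-72)·C(n-1,2) + (-72)·C(n-1,3) + (-24)·C(n-1,4).
At n = 10: n-1 = 9, so c_{10} = 1 - 234 - 2592 - 6048 - 3024 = -11897.

-11897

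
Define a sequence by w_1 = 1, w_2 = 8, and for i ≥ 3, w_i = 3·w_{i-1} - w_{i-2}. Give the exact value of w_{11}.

w_3 = 23  w_4 = 61  w_5 = 160  w_6 = 419  w_7 = 1097  w_8 = 2872  w_9 = 7519  w_{10} = 19685  w_{11} = 51536.

51536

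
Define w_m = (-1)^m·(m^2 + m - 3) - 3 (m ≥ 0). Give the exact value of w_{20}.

(-1)^20 = 1; m^2 + m - 3 at m=20 is 417; so w_{20} = 414.

414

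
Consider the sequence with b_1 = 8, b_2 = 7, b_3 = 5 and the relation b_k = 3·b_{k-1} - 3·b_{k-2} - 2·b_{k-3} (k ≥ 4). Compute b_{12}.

b_4 = -22;  b_5 = -95;  b_6 = -229;  b_7 = -358;  b_8 = -197;  b_9 = 941;  b_{10} = 4130;  b_{11} = 9961;  b_{12} = 15611.

15611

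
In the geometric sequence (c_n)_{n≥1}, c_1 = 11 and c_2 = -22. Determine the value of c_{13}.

45056

Common ratio r = -2.
c_n = 11·(-2)^(n-1).
c_{13} = 11·(-2)^12 = 45056.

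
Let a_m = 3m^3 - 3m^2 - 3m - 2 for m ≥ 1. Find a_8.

1318

a_8 = 3·8^3 - 3·8^2 - 3·8 - 2 = 1318.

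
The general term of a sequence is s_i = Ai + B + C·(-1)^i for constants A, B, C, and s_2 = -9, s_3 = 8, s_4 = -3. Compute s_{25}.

Write the equations: 2A + B + C = -9; 3A + B - C = 8; 4A + B + C = -3.
Subtracting the first from the second: A - 2C = 17.
Subtracting the second from the third: A + 2C = -11.
Solving: C = -7, A = 3, then B = -8.
Hence s_{25} = 3·25 + (-8) + (-7)·(-1) = 74.

74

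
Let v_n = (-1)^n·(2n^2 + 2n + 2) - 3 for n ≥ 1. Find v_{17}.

-617

(-1)^17 = -1; 2n^2 + 2n + 2 at n=17 is 614; so v_{17} = -617.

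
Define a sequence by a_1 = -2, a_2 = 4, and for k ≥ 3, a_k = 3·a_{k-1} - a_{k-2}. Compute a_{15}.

Step forward from the initial values:
a_3 = 14;  a_4 = 38;  a_5 = 100;  …;  a_{12} = 84374;  a_{13} = 220894;  a_{14} = 578308;  a_{15} = 1514030.

1514030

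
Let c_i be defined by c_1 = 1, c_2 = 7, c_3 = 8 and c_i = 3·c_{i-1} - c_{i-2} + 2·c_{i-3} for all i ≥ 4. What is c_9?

4456

Step forward from the initial values:
c_4 = 19  c_5 = 63  c_6 = 186  c_7 = 533  c_8 = 1539  c_9 = 4456.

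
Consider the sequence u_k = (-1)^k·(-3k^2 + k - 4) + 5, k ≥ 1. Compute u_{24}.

-1703

(-1)^24 = 1; -3k^2 + k - 4 at k=24 is -1708; so u_{24} = -1703.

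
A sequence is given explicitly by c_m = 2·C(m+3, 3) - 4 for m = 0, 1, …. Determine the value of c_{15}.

1628

C(18, 3) = 816, so c_{15} = 1628.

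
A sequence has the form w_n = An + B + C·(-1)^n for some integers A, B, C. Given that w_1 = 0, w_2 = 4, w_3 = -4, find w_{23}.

-44

The three given values yield: A + B - C = 0; 2A + B + C = 4; 3A + B - C = -4.
Subtracting the first from the second: A + 2C = 4.
Subtracting the second from the third: A - 2C = -8.
Solving: C = 3, A = -2, then B = 5.
Therefore w_{23} = -46 + 5 + 3·(-1) = -44.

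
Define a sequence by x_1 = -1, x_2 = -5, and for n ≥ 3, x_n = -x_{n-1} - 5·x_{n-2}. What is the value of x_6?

Step forward from the initial values:
x_3 = 10, x_4 = 15, x_5 = -65, x_6 = -10.

-10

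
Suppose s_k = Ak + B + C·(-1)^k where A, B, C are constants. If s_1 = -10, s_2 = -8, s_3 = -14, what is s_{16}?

-36

At k = 1, 2, 3: A + B - C = -10; 2A + B + C = -8; 3A + B - C = -14.
Subtracting the first from the second: A + 2C = 2.
Subtracting the second from the third: A - 2C = -6.
Solving: C = 2, A = -2, then B = -6.
Therefore s_{16} = -32 + (-6) + 2·1 = -36.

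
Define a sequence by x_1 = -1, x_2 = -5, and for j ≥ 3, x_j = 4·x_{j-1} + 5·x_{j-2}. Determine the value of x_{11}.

-9765625

Applying the relation repeatedly:
x_3 = -25, x_4 = -125, x_5 = -625, x_6 = -3125, x_7 = -15625, x_8 = -78125, x_9 = -390625, x_{10} = -1953125, x_{11} = -9765625.
(Characteristic roots are 5 and -1.)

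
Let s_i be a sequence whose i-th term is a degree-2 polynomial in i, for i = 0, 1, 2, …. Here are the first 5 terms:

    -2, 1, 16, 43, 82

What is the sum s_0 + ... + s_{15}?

1st diffs: 3, 15, 27, 39.
2nd diffs: 12, 12, 12 (constant).
Newton forward-difference form: s_i = -2 + 3·C(i,1) + 12·C(i,2).
Continuing: …, 133, 196, 271, 358, …, s_{15} = 1303.
Summing i = 0..15 (16 terms) gives 7048.

7048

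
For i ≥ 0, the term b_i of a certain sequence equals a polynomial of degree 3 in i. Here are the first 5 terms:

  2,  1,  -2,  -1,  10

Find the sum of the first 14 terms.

1st diffs: -1, -3, 1, 11.
2nd diffs: -2, 4, 10.
3rd diffs: 6, 6 (constant).
So b_i = i^3 - 4i^2 + 2i + 2.
Continuing: …, 37, 86, 163, 274, …, b_{13} = 1549.
Summing i = 0..13 (14 terms) gives 5215.

5215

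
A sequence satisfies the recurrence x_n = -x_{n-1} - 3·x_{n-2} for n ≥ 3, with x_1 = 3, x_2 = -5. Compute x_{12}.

-986

Iterate the recurrence:
x_3 = -4  x_4 = 19  x_5 = -7  x_6 = -50  x_7 = 71  x_8 = 79  x_9 = -292  x_{10} = 55  x_{11} = 821  x_{12} = -986.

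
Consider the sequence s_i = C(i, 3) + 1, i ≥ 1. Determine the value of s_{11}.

166

C(11, 3) = 165, so s_{11} = 166.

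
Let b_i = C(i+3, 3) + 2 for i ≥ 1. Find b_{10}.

C(13, 3) = 286, so b_{10} = 288.

288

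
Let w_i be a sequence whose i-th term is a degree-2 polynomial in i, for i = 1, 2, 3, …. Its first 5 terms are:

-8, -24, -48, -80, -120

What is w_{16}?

-1088

1st diffs: -16, -24, -32, -40.
2nd diffs: -8, -8, -8 (constant).
Newton forward-difference form: w_i = -8 + (-16)·C(i-1,1) + (-8)·C(i-1,2).
At i = 16: i-1 = 15, so w_{16} = -8 - 240 - 840 = -1088.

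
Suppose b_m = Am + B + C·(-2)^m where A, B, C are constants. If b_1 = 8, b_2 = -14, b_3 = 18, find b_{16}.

-196666

Plug in m = 1, 2, 3: A + B - 2C = 8; 2A + B + 4C = -14; 3A + B - 8C = 18.
Subtracting the first from the second: A + 6C = -22.
Subtracting the second from the third: A - 12C = 32.
Solving: C = -3, A = -4, then B = 6.
So b_m = -4·m + 6 + (-3)·(-2)^m; at m=16 this is -196666.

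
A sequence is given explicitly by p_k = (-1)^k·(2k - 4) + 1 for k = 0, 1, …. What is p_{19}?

-33

(-1)^19 = -1; 2k - 4 at k=19 is 34; so p_{19} = -33.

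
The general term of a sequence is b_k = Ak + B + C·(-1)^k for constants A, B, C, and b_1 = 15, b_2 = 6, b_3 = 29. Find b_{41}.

295

The three given values yield: A + B - C = 15; 2A + B + C = 6; 3A + B - C = 29.
Subtracting the first from the second: A + 2C = -9.
Subtracting the second from the third: A - 2C = 23.
Solving: C = -8, A = 7, then B = 0.
Hence b_{41} = 7·41 + 0 + (-8)·(-1) = 295.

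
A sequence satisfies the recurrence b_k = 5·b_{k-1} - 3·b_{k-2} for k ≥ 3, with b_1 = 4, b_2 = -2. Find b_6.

Iterate the recurrence:
b_3 = -22; b_4 = -104; b_5 = -454; b_6 = -1958.

-1958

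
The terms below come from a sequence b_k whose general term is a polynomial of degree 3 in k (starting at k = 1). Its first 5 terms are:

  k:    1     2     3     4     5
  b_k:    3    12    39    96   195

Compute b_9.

1st diffs: 9, 27, 57, 99.
2nd diffs: 18, 30, 42.
3rd diffs: 12, 12 (constant).
Newton forward-difference form: b_k = 3 + 9·C(k-1,1) + 18·C(k-1,2) + 12·C(k-1,3).
At k = 9: k-1 = 8, so b_9 = 3 + 72 + 504 + 672 = 1251.

1251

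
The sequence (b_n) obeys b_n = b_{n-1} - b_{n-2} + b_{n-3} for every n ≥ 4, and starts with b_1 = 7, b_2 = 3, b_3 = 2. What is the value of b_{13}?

Iterate the recurrence:
b_4 = 6, b_5 = 7, b_6 = 3, b_7 = 2, b_8 = 6, b_9 = 7, b_{10} = 3, b_{11} = 2, b_{12} = 6, b_{13} = 7.

7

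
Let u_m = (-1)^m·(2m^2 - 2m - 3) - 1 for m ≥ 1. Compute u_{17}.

-542

(-1)^17 = -1; 2m^2 - 2m - 3 at m=17 is 541; so u_{17} = -542.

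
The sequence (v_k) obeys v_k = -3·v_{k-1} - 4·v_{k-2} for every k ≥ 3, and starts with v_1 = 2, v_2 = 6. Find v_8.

-906

v_3 = -26; v_4 = 54; v_5 = -58; v_6 = -42; v_7 = 358; v_8 = -906.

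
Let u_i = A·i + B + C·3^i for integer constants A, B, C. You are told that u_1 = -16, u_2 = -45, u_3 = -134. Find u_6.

Plug in i = 1, 2, 3: A + B + 3C = -16; 2A + B + 9C = -45; 3A + B + 27C = -134.
Subtracting the first from the second: A + 6C = -29.
Subtracting the second from the third: A + 18C = -89.
Solving: C = -5, A = 1, then B = -2.
So u_i = 1·i + (-2) + (-5)·3^i; at i=6 this is -3641.

-3641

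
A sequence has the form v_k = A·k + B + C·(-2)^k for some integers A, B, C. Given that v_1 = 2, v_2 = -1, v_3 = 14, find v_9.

536

The three given values yield: A + B - 2C = 2; 2A + B + 4C = -1; 3A + B - 8C = 14.
Subtracting the first from the second: A + 6C = -3.
Subtracting the second from the third: A - 12C = 15.
Solving: C = -1, A = 3, then B = -3.
So v_k = 3·k + (-3) + (-1)·(-2)^k; at k=9 this is 536.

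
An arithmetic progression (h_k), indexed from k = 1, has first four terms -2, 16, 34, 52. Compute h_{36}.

628

Common difference d = 18.
h_k = -2 + (k - 1)·18.
h_{36} = -2 + 35·18 = 628.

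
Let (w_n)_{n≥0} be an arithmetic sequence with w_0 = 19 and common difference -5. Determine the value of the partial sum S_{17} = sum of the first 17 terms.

w_n = 19 + (n - 0)·(-5).
w_{16} = -61; S = 17·(19 + (-61))/2 = -357.

-357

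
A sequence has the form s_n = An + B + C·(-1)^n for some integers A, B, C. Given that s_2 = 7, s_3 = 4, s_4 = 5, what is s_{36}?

-27

The three given values yield: 2A + B + C = 7; 3A + B - C = 4; 4A + B + C = 5.
Subtracting the first from the second: A - 2C = -3.
Subtracting the second from the third: A + 2C = 1.
Solving: C = 1, A = -1, then B = 8.
Hence s_{36} = -1·36 + 8 + 1·1 = -27.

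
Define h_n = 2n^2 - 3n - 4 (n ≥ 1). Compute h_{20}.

736

h_{20} = 2·20^2 - 3·20 - 4 = 736.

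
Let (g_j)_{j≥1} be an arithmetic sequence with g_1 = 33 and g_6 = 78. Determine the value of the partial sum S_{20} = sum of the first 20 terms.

Common difference d = (78 - 33) / (6 - 1) = 9.
g_j = 33 + (j - 1)·9.
g_{20} = 204; S = 20·(33 + 204)/2 = 2370.

2370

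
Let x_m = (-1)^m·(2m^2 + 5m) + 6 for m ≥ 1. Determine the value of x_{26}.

1488

(-1)^26 = 1; 2m^2 + 5m at m=26 is 1482; so x_{26} = 1488.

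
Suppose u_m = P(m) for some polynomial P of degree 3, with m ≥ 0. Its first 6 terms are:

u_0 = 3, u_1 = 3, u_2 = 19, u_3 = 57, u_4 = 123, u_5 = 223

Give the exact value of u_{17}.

6259

1st diffs: 0, 16, 38, 66, 100.
2nd diffs: 16, 22, 28, 34.
3rd diffs: 6, 6, 6 (constant).
Newton forward-difference form: u_m = 3 + 16·C(m,2) + 6·C(m,3).
At m = 17: m = 17, so u_{17} = 3 + 2176 + 4080 = 6259.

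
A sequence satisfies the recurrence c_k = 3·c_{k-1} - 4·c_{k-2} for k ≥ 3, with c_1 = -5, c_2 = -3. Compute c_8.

-627

Compute successive terms:
c_3 = 11, c_4 = 45, c_5 = 91, c_6 = 93, c_7 = -85, c_8 = -627.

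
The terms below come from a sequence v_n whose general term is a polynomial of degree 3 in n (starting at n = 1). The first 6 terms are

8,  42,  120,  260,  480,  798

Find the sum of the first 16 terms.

61608

1st diffs: 34, 78, 140, 220, 318.
2nd diffs: 44, 62, 80, 98.
3rd diffs: 18, 18, 18 (constant).
So v_n = 3n^3 + 4n^2 + n.
Continuing: …, 1232, 1800, 2520, 3410, …, v_{16} = 13328.
Summing n = 1..16 (16 terms) gives 61608.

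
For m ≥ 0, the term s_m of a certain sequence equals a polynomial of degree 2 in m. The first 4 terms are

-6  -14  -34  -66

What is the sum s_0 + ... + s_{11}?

1st diffs: -8, -20, -32.
2nd diffs: -12, -12 (constant).
So s_m = -6m^2 - 2m - 6.
Continuing: …, -110, -166, -234, -314, …, s_{11} = -754.
Summing m = 0..11 (12 terms) gives -3240.

-3240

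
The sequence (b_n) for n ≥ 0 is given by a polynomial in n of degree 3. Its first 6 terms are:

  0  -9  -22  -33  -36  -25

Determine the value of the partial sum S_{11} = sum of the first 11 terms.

1st diffs: -9, -13, -11, -3, 11.
2nd diffs: -4, 2, 8, 14.
3rd diffs: 6, 6, 6 (constant).
So b_n = n^3 - 5n^2 - 5n.
Continuing: …, 6, 63, 152, 279, …, b_{10} = 450.
Summing n = 0..10 (11 terms) gives 825.

825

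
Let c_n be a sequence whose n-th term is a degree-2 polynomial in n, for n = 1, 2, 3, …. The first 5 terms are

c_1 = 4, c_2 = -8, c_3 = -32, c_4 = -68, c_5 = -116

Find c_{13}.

1st diffs: -12, -24, -36, -48.
2nd diffs: -12, -12, -12 (constant).
So c_n = -6n^2 + 6n + 4.
Evaluating at n = 13 gives c_{13} = -932.

-932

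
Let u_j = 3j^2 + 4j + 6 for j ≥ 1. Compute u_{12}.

u_{12} = 3·12^2 + 4·12 + 6 = 486.

486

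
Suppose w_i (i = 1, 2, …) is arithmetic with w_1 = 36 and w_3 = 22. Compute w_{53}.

-328

Common difference d = (22 - 36) / (3 - 1) = -7.
w_i = 36 + (i - 1)·(-7).
w_{53} = 36 + 52·(-7) = -328.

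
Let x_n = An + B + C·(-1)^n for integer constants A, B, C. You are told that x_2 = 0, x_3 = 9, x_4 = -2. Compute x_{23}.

Plug in n = 2, 3, 4: 2A + B + C = 0; 3A + B - C = 9; 4A + B + C = -2.
Subtracting the first from the second: A - 2C = 9.
Subtracting the second from the third: A + 2C = -11.
Solving: C = -5, A = -1, then B = 7.
Hence x_{23} = -1·23 + 7 + (-5)·(-1) = -11.

-11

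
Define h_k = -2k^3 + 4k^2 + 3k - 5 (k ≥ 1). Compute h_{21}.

-16700

h_{21} = -2·21^3 + 4·21^2 + 3·21 - 5 = -16700.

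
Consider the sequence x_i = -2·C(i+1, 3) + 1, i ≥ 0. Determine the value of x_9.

-239

C(10, 3) = 120, so x_9 = -239.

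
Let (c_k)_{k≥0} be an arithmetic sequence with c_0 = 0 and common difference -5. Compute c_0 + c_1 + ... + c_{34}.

-2975

c_k = 0 + (k - 0)·(-5).
c_{34} = -170; S = 35·(0 + (-170))/2 = -2975.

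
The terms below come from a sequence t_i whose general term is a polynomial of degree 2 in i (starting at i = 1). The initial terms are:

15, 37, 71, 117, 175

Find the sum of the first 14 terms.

1st diffs: 22, 34, 46, 58.
2nd diffs: 12, 12, 12 (constant).
Newton forward-difference form: t_i = 15 + 22·C(i-1,1) + 12·C(i-1,2).
Continuing: …, 245, 327, 421, 527, …, t_{14} = 1237.
Summing i = 1..14 (14 terms) gives 6580.

6580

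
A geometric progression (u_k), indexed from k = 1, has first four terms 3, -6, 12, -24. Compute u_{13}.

Common ratio r = -2.
u_k = 3·(-2)^(k-1).
u_{13} = 3·(-2)^12 = 12288.

12288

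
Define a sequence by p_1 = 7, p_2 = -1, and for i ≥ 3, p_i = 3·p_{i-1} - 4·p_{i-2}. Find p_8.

1351

Compute successive terms:
p_3 = -31  p_4 = -89  p_5 = -143  p_6 = -73  p_7 = 353  p_8 = 1351.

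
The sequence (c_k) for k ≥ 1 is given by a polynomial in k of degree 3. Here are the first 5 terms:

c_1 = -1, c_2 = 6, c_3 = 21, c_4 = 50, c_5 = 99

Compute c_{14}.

2430

1st diffs: 7, 15, 29, 49.
2nd diffs: 8, 14, 20.
3rd diffs: 6, 6 (constant).
Newton forward-difference form: c_k = -1 + 7·C(k-1,1) + 8·C(k-1,2) + 6·C(k-1,3).
At k = 14: k-1 = 13, so c_{14} = -1 + 91 + 624 + 1716 = 2430.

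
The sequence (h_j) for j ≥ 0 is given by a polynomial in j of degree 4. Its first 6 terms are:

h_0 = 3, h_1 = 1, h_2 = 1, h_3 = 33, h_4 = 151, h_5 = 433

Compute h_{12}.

1st diffs: -2, 0, 32, 118, 282.
2nd diffs: 2, 32, 86, 164.
3rd diffs: 30, 54, 78.
4th diffs: 24, 24 (constant).
Newton forward-difference form: h_j = 3 + (-2)·C(j,1) + 2·C(j,2) + 30·C(j,3) + 24·C(j,4).
At j = 12: j = 12, so h_{12} = 3 - 24 + 132 + 6600 + 11880 = 18591.

18591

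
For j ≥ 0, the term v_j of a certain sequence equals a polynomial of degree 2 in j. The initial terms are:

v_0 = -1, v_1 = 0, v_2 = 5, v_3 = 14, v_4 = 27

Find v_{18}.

629

1st diffs: 1, 5, 9, 13.
2nd diffs: 4, 4, 4 (constant).
Newton forward-difference form: v_j = -1 + 1·C(j,1) + 4·C(j,2).
At j = 18: j = 18, so v_{18} = -1 + 18 + 612 = 629.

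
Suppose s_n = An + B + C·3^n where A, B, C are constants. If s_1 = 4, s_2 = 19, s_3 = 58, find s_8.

The three given values yield: A + B + 3C = 4; 2A + B + 9C = 19; 3A + B + 27C = 58.
Subtracting the first from the second: A + 6C = 15.
Subtracting the second from the third: A + 18C = 39.
Solving: C = 2, A = 3, then B = -5.
Therefore s_8 = 24 + (-5) + 2·6561 = 13141.

13141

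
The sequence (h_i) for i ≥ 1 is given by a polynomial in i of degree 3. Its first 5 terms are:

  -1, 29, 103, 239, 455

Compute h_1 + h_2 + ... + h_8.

4556

1st diffs: 30, 74, 136, 216.
2nd diffs: 44, 62, 80.
3rd diffs: 18, 18 (constant).
So h_i = 3i^3 + 4i^2 - 3i - 5.
Continuing: 769, 1199, 1763.
Summing i = 1..8 (8 terms) gives 4556.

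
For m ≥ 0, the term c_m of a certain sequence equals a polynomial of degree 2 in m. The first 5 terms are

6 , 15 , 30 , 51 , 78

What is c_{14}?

1st diffs: 9, 15, 21, 27.
2nd diffs: 6, 6, 6 (constant).
Newton forward-difference form: c_m = 6 + 9·C(m,1) + 6·C(m,2).
At m = 14: m = 14, so c_{14} = 6 + 126 + 546 = 678.

678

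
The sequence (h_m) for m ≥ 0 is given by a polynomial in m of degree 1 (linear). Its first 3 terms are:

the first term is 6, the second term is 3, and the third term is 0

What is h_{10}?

1st diffs: -3, -3 (constant).
So h_m = -3m + 6.
Evaluating at m = 10 gives h_{10} = -24.

-24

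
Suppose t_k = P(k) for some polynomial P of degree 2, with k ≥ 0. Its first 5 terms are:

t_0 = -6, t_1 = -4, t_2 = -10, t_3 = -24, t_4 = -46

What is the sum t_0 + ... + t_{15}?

1st diffs: 2, -6, -14, -22.
2nd diffs: -8, -8, -8 (constant).
Newton forward-difference form: t_k = -6 + 2·C(k,1) + (-8)·C(k,2).
Continuing: …, -76, -114, -160, -214, …, t_{15} = -816.
Summing k = 0..15 (16 terms) gives -4336.

-4336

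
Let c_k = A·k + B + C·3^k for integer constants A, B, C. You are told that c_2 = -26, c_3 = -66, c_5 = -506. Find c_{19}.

The three given values yield: 2A + B + 9C = -26; 3A + B + 27C = -66; 5A + B + 243C = -506.
Subtracting the first from the second: A + 18C = -40.
Subtracting the second from the third: 2A + 216C = -440.
Solving: C = -2, A = -4, then B = 0.
Therefore c_{19} = -76 + 0 + (-2)·1162261467 = -2324523010.

-2324523010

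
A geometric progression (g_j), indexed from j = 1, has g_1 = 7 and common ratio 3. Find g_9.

45927

g_j = 7·3^(j-1).
g_9 = 7·3^8 = 45927.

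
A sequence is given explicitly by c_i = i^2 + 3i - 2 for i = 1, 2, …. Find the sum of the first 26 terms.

7202

Over i = 1..26: Σi = 351, Σi² = 6201.
Total = (1)·6201 + (3)·351 + (-2)·26 = 7202.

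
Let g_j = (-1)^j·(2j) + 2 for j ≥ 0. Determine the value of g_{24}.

(-1)^24 = 1; 2j at j=24 is 48; so g_{24} = 50.

50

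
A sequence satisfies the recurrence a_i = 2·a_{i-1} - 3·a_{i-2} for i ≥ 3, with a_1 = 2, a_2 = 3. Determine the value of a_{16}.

a_3 = 0;  a_4 = -9;  a_5 = -18;  …;  a_{13} = 198;  a_{14} = 2367;  a_{15} = 4140;  a_{16} = 1179.

1179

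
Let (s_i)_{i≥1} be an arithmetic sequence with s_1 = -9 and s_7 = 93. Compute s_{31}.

Common difference d = (93 - (-9)) / (7 - 1) = 17.
s_i = -9 + (i - 1)·17.
s_{31} = -9 + 30·17 = 501.

501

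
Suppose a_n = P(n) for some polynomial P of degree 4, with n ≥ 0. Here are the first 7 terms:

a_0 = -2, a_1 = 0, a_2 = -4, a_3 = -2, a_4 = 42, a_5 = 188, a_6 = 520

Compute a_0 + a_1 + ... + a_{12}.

1st diffs: 2, -4, 2, 44, 146, 332.
2nd diffs: -6, 6, 42, 102, 186.
3rd diffs: 12, 36, 60, 84.
4th diffs: 24, 24, 24 (constant).
Newton forward-difference form: a_n = -2 + 2·C(n,1) + (-6)·C(n,2) + 12·C(n,3) + 24·C(n,4).
Continuing: …, 1146, 2198, 3832, 6228, …, a_{12} = 14146.
Summing n = 0..12 (13 terms) gives 37882.

37882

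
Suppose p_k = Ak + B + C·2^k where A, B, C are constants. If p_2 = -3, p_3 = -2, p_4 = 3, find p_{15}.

32722

The three given values yield: 2A + B + 4C = -3; 3A + B + 8C = -2; 4A + B + 16C = 3.
Subtracting the first from the second: A + 4C = 1.
Subtracting the second from the third: A + 8C = 5.
Solving: C = 1, A = -3, then B = -1.
Hence p_{15} = -3·15 + (-1) + 1·32768 = 32722.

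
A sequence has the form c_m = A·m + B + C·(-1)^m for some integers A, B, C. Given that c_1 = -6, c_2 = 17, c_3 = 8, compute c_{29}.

The three given values yield: A + B - C = -6; 2A + B + C = 17; 3A + B - C = 8.
Subtracting the first from the second: A + 2C = 23.
Subtracting the second from the third: A - 2C = -9.
Solving: C = 8, A = 7, then B = -5.
So c_m = 7·m + (-5) + 8·(-1)^m; at m=29 this is 190.

190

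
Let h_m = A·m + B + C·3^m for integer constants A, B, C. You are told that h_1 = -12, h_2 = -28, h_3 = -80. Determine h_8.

-19672

Plug in m = 1, 2, 3: A + B + 3C = -12; 2A + B + 9C = -28; 3A + B + 27C = -80.
Subtracting the first from the second: A + 6C = -16.
Subtracting the second from the third: A + 18C = -52.
Solving: C = -3, A = 2, then B = -5.
Therefore h_8 = 16 + (-5) + (-3)·6561 = -19672.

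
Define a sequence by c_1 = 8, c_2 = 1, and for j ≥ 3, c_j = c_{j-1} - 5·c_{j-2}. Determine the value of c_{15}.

626601

c_3 = -39; c_4 = -44; c_5 = 151; …; c_{12} = -41909; c_{13} = -104264; c_{14} = 105281; c_{15} = 626601.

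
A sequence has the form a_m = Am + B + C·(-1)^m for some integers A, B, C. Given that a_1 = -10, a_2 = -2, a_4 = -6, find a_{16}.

-30

The three given values yield: A + B - C = -10; 2A + B + C = -2; 4A + B + C = -6.
Subtracting the first from the second: A + 2C = 8.
Subtracting the second from the third: 2A = -4.
Solving: C = 5, A = -2, then B = -3.
So a_m = -2·m + (-3) + 5·(-1)^m; at m=16 this is -30.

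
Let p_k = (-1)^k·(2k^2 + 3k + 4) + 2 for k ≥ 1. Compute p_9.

(-1)^9 = -1; 2k^2 + 3k + 4 at k=9 is 193; so p_9 = -191.

-191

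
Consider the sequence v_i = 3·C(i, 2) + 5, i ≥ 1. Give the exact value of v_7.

68

C(7, 2) = 21, so v_7 = 68.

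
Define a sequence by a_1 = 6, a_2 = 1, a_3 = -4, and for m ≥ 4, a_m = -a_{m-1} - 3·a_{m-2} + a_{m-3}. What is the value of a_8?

Step forward from the initial values:
a_4 = 7; a_5 = 6; a_6 = -31; a_7 = 20; a_8 = 79.

79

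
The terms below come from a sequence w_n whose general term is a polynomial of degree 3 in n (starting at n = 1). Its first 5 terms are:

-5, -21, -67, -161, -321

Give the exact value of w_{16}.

1st diffs: -16, -46, -94, -160.
2nd diffs: -30, -48, -66.
3rd diffs: -18, -18 (constant).
Newton forward-difference form: w_n = -5 + (-16)·C(n-1,1) + (-30)·C(n-1,2) + (-18)·C(n-1,3).
At n = 16: n-1 = 15, so w_{16} = -5 - 240 - 3150 - 8190 = -11585.

-11585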